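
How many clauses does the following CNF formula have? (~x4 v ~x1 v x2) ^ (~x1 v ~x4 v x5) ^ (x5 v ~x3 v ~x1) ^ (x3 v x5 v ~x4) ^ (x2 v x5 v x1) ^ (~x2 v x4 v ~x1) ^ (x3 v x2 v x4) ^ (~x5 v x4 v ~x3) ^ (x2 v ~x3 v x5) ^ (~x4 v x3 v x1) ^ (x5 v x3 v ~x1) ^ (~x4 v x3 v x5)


Each group enclosed in parentheses joined by ^ is one clause.
Counting the conjuncts: 12 clauses.

12


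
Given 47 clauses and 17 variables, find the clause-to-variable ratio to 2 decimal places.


Clause-to-variable ratio = clauses / variables.
47 / 17 = 2.76.

2.76


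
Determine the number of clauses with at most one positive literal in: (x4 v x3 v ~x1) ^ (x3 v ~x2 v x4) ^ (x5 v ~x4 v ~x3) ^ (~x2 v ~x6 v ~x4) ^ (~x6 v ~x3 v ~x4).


A Horn clause has at most one positive literal.
Clause 1: 2 positive lit(s) -> not Horn
Clause 2: 2 positive lit(s) -> not Horn
Clause 3: 1 positive lit(s) -> Horn
Clause 4: 0 positive lit(s) -> Horn
Clause 5: 0 positive lit(s) -> Horn
Total Horn clauses = 3.

3


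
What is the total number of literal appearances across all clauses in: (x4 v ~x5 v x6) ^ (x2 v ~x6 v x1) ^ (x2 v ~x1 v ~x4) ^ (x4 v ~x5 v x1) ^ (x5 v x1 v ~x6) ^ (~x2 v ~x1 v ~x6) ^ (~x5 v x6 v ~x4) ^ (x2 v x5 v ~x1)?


Clause lengths: 3, 3, 3, 3, 3, 3, 3, 3.
Sum = 3 + 3 + 3 + 3 + 3 + 3 + 3 + 3 = 24.

24


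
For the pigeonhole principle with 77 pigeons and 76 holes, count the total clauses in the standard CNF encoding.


The PHP encoding has two parts:
1) At-least-one-hole clauses: 77 (one per pigeon, each with 76 literals).
2) At-most-one-pigeon-per-hole clauses: 76 holes * C(77,2) = 76 * 2926 = 222376.
Total clauses = 77 + 222376 = 222453.

222453


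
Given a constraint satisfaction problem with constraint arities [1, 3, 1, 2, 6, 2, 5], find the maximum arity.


The arities are: 1, 3, 1, 2, 6, 2, 5.
Scan for the maximum value.
Maximum arity = 6.

6


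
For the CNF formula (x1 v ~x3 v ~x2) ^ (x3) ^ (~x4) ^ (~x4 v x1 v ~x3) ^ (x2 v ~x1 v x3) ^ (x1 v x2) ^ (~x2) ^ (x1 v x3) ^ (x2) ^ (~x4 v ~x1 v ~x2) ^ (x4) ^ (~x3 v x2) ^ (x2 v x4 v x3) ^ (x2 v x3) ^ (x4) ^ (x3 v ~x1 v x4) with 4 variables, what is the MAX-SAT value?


Enumerate all 16 truth assignments.
For each, count how many of the 16 clauses are satisfied.
The formula is not fully satisfiable, so the maximum is below 16.
Maximum simultaneously satisfiable clauses = 13.

13


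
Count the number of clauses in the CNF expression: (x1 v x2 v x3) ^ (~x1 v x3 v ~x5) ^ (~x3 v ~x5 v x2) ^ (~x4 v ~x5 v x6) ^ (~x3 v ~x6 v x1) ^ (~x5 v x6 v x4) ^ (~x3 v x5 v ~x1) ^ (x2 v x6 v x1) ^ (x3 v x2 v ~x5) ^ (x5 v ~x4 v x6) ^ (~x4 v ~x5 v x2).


Each group enclosed in parentheses joined by ^ is one clause.
Counting the conjuncts: 11 clauses.

11


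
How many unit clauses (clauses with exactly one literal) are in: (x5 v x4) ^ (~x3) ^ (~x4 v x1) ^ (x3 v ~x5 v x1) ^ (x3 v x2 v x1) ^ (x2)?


A unit clause contains exactly one literal.
Unit clauses found: (~x3), (x2).
Count = 2.

2


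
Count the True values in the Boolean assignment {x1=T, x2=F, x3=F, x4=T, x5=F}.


The weight is the number of variables assigned True.
True variables: x1, x4.
Weight = 2.

2


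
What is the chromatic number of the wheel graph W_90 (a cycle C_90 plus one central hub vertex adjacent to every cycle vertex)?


W_90 consists of the cycle C_90 together with a hub vertex adjacent to every cycle vertex.
The cycle C_90 needs 2 colors (even cycle -> 2).
The hub is adjacent to every cycle vertex, so it must receive a new color distinct from all of them.
Chromatic number = 2 + 1 = 3.

3


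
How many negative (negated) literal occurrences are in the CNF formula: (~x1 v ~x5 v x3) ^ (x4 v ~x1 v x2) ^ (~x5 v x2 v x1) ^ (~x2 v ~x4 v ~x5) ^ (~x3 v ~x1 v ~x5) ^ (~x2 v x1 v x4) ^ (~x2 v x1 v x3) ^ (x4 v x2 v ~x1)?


Scan each clause for negated literals.
Clause 1: 2 negative; Clause 2: 1 negative; Clause 3: 1 negative; Clause 4: 3 negative; Clause 5: 3 negative; Clause 6: 1 negative; Clause 7: 1 negative; Clause 8: 1 negative.
Total negative literal occurrences = 13.

13


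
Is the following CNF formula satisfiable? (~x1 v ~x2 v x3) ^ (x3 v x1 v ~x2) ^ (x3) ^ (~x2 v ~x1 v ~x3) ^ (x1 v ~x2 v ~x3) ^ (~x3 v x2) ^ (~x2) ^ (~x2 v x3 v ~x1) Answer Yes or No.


Check all 8 possible truth assignments.
Number of satisfying assignments found: 0.
The formula is unsatisfiable.

No


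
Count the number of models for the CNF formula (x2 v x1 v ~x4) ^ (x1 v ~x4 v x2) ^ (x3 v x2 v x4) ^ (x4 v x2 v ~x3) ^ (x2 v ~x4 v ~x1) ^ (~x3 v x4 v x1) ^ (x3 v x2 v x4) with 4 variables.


Enumerate all 16 truth assignments over 4 variables.
Test each against every clause.
Satisfying assignments found: 7.

7


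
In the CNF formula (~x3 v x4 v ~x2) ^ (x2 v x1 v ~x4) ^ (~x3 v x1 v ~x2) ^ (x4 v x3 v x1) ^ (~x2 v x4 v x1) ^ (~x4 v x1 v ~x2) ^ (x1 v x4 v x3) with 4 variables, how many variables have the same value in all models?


Find all satisfying assignments: 8 model(s).
Check which variables have the same value in every model.
No variable is fixed across all models.
Backbone size = 0.

0


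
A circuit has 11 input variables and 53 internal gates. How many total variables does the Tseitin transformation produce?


The Tseitin transformation introduces one auxiliary variable per gate.
Total variables = inputs + gates = 11 + 53 = 64.

64


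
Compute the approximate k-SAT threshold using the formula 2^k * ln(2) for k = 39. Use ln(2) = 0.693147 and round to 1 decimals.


Using the asymptotic formula: threshold ~ 2^k * ln(2).
2^39 = 549755813888.
549755813888 * 0.693147 = 381061593129.0.

381061593129.0


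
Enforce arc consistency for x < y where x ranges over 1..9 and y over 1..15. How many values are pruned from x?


For the constraint x < y, x needs a supporting value in y's domain.
x can be at most 14 (one less than y's maximum).
Valid x values from domain: 9 out of 9.
Pruned = 9 - 9 = 0.

0


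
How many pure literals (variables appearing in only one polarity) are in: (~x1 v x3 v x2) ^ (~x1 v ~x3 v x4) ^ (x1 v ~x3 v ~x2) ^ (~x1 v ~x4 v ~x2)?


A pure literal appears in only one polarity across all clauses.
No pure literals found.
Count = 0.

0


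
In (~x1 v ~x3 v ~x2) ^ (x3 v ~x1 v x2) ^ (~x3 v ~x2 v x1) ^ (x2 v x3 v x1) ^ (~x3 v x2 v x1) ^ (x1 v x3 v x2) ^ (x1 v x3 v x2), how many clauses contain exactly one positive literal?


A definite clause has exactly one positive literal.
Clause 1: 0 positive -> not definite
Clause 2: 2 positive -> not definite
Clause 3: 1 positive -> definite
Clause 4: 3 positive -> not definite
Clause 5: 2 positive -> not definite
Clause 6: 3 positive -> not definite
Clause 7: 3 positive -> not definite
Definite clause count = 1.

1


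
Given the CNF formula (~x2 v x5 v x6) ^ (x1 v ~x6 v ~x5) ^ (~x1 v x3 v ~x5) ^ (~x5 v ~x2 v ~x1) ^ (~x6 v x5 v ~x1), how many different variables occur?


Identify each distinct variable in the formula.
Variables found: x1, x2, x3, x5, x6.
Total distinct variables = 5.

5


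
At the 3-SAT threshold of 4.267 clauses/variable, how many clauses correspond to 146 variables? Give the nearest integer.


The 3-SAT phase transition occurs at approximately 4.267 clauses per variable.
m = 4.267 * 146 = 622.982.
Rounded to nearest integer: 623.

623


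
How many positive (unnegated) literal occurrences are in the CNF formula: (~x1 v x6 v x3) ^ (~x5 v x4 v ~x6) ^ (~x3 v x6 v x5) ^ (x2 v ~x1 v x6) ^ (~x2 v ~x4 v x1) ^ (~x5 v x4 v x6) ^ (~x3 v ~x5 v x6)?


Scan each clause for unnegated literals.
Clause 1: 2 positive; Clause 2: 1 positive; Clause 3: 2 positive; Clause 4: 2 positive; Clause 5: 1 positive; Clause 6: 2 positive; Clause 7: 1 positive.
Total positive literal occurrences = 11.

11


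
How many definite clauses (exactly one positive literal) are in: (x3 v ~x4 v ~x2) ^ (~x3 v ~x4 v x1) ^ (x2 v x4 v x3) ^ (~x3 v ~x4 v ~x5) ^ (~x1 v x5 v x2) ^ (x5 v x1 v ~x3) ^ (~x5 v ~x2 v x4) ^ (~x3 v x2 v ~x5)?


A definite clause has exactly one positive literal.
Clause 1: 1 positive -> definite
Clause 2: 1 positive -> definite
Clause 3: 3 positive -> not definite
Clause 4: 0 positive -> not definite
Clause 5: 2 positive -> not definite
Clause 6: 2 positive -> not definite
Clause 7: 1 positive -> definite
Clause 8: 1 positive -> definite
Definite clause count = 4.

4


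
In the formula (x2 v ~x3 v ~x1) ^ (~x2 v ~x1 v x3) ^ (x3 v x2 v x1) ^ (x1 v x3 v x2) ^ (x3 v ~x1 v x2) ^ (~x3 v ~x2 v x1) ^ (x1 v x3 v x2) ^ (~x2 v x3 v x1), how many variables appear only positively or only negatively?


A pure literal appears in only one polarity across all clauses.
No pure literals found.
Count = 0.

0


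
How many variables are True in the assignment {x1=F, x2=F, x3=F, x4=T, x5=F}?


The weight is the number of variables assigned True.
True variables: x4.
Weight = 1.

1


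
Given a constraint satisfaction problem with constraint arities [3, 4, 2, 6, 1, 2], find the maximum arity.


The arities are: 3, 4, 2, 6, 1, 2.
Scan for the maximum value.
Maximum arity = 6.

6


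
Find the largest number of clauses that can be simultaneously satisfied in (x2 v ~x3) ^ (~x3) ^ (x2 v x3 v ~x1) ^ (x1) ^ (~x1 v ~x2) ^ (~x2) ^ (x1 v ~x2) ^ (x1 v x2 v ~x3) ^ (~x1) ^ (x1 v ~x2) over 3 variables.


Enumerate all 8 truth assignments.
For each, count how many of the 10 clauses are satisfied.
The formula is not fully satisfiable, so the maximum is below 10.
Maximum simultaneously satisfiable clauses = 9.

9


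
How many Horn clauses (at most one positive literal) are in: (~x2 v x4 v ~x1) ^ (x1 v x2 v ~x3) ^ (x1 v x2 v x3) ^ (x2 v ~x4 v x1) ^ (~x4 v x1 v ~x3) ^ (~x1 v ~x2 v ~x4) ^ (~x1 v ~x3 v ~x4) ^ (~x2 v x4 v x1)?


A Horn clause has at most one positive literal.
Clause 1: 1 positive lit(s) -> Horn
Clause 2: 2 positive lit(s) -> not Horn
Clause 3: 3 positive lit(s) -> not Horn
Clause 4: 2 positive lit(s) -> not Horn
Clause 5: 1 positive lit(s) -> Horn
Clause 6: 0 positive lit(s) -> Horn
Clause 7: 0 positive lit(s) -> Horn
Clause 8: 2 positive lit(s) -> not Horn
Total Horn clauses = 4.

4


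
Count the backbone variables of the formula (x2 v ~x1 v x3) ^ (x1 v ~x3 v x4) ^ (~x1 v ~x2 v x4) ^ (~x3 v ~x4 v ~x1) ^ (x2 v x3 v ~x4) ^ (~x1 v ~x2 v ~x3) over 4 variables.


Find all satisfying assignments: 7 model(s).
Check which variables have the same value in every model.
No variable is fixed across all models.
Backbone size = 0.

0


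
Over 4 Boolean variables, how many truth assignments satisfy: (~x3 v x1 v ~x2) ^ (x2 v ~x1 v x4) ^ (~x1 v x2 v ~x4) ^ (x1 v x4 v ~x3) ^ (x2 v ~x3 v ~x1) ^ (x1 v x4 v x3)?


Enumerate all 16 truth assignments over 4 variables.
Test each against every clause.
Satisfying assignments found: 7.

7


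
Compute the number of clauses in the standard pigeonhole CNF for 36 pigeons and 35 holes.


The PHP encoding has two parts:
1) At-least-one-hole clauses: 36 (one per pigeon, each with 35 literals).
2) At-most-one-pigeon-per-hole clauses: 35 holes * C(36,2) = 35 * 630 = 22050.
Total clauses = 36 + 22050 = 22086.

22086


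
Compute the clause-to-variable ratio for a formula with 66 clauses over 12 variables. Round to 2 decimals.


Clause-to-variable ratio = clauses / variables.
66 / 12 = 5.5.

5.5


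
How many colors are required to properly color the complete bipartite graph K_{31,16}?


K_{31,16} is bipartite by definition: the two parts are independent sets, with every edge crossing between them.
Color all vertices in one part with color 1 and all vertices in the other part with color 2.
Since the graph has at least one edge, one color does not suffice.
Chromatic number = 2.

2


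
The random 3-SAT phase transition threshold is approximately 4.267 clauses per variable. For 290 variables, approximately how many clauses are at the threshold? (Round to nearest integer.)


The 3-SAT phase transition occurs at approximately 4.267 clauses per variable.
m = 4.267 * 290 = 1237.43.
Rounded to nearest integer: 1237.

1237


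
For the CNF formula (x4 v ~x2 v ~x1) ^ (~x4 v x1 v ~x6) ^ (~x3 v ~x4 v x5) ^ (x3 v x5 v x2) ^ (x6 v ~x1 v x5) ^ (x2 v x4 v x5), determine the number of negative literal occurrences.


Scan each clause for negated literals.
Clause 1: 2 negative; Clause 2: 2 negative; Clause 3: 2 negative; Clause 4: 0 negative; Clause 5: 1 negative; Clause 6: 0 negative.
Total negative literal occurrences = 7.

7


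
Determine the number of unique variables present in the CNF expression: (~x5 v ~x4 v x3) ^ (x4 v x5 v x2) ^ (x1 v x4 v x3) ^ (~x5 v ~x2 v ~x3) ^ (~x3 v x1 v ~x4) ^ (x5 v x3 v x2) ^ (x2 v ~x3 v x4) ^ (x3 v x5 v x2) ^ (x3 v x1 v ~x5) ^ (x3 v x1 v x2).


Identify each distinct variable in the formula.
Variables found: x1, x2, x3, x4, x5.
Total distinct variables = 5.

5


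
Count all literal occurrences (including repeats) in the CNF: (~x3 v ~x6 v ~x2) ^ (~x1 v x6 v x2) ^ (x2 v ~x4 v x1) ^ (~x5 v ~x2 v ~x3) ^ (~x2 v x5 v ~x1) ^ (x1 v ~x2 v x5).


Clause lengths: 3, 3, 3, 3, 3, 3.
Sum = 3 + 3 + 3 + 3 + 3 + 3 = 18.

18


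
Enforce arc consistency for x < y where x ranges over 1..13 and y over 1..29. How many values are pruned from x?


For the constraint x < y, x needs a supporting value in y's domain.
x can be at most 28 (one less than y's maximum).
Valid x values from domain: 13 out of 13.
Pruned = 13 - 13 = 0.

0


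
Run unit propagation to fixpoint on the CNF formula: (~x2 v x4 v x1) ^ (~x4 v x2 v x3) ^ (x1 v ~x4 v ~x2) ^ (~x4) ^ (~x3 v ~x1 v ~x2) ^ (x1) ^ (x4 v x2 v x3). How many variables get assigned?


Unit propagation repeatedly assigns the literal in any unit clause, then simplifies.
Assignments in order: x4 = F, x1 = T.
No further unit clauses remain.
Total variables assigned = 2.

2


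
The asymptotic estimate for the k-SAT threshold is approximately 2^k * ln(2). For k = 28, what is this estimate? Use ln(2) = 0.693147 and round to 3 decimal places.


Using the asymptotic formula: threshold ~ 2^k * ln(2).
2^28 = 268435456.
268435456 * 0.693147 = 186065231.02.

186065231.02


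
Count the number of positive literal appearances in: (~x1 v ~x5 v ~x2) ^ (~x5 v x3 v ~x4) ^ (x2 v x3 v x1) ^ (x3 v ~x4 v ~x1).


Scan each clause for unnegated literals.
Clause 1: 0 positive; Clause 2: 1 positive; Clause 3: 3 positive; Clause 4: 1 positive.
Total positive literal occurrences = 5.

5


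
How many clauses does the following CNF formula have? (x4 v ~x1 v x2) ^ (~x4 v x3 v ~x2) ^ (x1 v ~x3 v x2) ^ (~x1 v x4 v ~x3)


Each group enclosed in parentheses joined by ^ is one clause.
Counting the conjuncts: 4 clauses.

4


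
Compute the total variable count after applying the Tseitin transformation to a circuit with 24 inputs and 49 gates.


The Tseitin transformation introduces one auxiliary variable per gate.
Total variables = inputs + gates = 24 + 49 = 73.

73


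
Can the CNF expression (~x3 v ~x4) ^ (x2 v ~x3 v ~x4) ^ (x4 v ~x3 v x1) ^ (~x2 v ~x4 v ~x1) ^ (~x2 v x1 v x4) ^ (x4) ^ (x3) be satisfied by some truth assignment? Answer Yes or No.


Check all 16 possible truth assignments.
Number of satisfying assignments found: 0.
The formula is unsatisfiable.

No


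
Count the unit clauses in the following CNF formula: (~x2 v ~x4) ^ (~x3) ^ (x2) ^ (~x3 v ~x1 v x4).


A unit clause contains exactly one literal.
Unit clauses found: (~x3), (x2).
Count = 2.

2


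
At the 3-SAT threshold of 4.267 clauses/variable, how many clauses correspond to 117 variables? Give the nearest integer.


The 3-SAT phase transition occurs at approximately 4.267 clauses per variable.
m = 4.267 * 117 = 499.239.
Rounded to nearest integer: 499.

499


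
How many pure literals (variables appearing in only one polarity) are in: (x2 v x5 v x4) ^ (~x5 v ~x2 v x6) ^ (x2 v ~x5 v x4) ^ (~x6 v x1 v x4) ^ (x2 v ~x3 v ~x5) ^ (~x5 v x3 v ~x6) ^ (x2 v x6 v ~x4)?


A pure literal appears in only one polarity across all clauses.
Pure literals: x1 (positive only).
Count = 1.

1


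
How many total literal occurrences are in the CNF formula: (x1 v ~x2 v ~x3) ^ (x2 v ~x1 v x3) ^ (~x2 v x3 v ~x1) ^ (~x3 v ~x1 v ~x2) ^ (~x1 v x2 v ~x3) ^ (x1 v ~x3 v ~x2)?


Clause lengths: 3, 3, 3, 3, 3, 3.
Sum = 3 + 3 + 3 + 3 + 3 + 3 = 18.

18


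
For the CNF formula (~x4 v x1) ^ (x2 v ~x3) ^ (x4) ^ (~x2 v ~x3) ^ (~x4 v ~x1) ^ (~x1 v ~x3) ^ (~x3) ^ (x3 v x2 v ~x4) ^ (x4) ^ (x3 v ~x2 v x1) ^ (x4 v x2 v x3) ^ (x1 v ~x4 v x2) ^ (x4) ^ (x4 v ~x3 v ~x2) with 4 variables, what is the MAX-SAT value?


Enumerate all 16 truth assignments.
For each, count how many of the 14 clauses are satisfied.
The formula is not fully satisfiable, so the maximum is below 14.
Maximum simultaneously satisfiable clauses = 13.

13


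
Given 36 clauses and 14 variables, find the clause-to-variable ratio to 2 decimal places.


Clause-to-variable ratio = clauses / variables.
36 / 14 = 2.57.

2.57


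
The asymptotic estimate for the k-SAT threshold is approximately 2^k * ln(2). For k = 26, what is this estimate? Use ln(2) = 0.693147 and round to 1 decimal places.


Using the asymptotic formula: threshold ~ 2^k * ln(2).
2^26 = 67108864.
67108864 * 0.693147 = 46516307.8.

46516307.8


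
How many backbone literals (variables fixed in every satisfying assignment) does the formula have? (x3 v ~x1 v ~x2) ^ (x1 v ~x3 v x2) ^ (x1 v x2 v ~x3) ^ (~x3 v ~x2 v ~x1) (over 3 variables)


Find all satisfying assignments: 5 model(s).
Check which variables have the same value in every model.
No variable is fixed across all models.
Backbone size = 0.

0


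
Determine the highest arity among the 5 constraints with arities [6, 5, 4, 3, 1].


The arities are: 6, 5, 4, 3, 1.
Scan for the maximum value.
Maximum arity = 6.

6


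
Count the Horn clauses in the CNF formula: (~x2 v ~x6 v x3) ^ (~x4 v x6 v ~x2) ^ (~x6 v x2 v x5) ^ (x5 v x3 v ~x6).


A Horn clause has at most one positive literal.
Clause 1: 1 positive lit(s) -> Horn
Clause 2: 1 positive lit(s) -> Horn
Clause 3: 2 positive lit(s) -> not Horn
Clause 4: 2 positive lit(s) -> not Horn
Total Horn clauses = 2.

2


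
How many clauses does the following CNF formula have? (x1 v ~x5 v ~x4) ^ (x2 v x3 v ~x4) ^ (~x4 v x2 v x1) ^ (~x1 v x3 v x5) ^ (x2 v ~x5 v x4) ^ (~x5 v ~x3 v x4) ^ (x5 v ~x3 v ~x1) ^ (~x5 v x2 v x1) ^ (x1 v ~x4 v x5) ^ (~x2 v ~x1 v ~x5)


Each group enclosed in parentheses joined by ^ is one clause.
Counting the conjuncts: 10 clauses.

10


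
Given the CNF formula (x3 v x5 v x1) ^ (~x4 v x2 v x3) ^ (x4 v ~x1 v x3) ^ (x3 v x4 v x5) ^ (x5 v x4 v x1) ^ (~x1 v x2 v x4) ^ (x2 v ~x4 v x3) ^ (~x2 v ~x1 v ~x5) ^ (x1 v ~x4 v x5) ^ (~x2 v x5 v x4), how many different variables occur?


Identify each distinct variable in the formula.
Variables found: x1, x2, x3, x4, x5.
Total distinct variables = 5.

5


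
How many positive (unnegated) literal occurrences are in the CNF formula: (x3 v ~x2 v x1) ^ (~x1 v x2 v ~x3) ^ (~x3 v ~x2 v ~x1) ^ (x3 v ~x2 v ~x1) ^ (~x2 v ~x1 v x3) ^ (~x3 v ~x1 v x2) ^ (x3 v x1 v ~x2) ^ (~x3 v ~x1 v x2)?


Scan each clause for unnegated literals.
Clause 1: 2 positive; Clause 2: 1 positive; Clause 3: 0 positive; Clause 4: 1 positive; Clause 5: 1 positive; Clause 6: 1 positive; Clause 7: 2 positive; Clause 8: 1 positive.
Total positive literal occurrences = 9.

9


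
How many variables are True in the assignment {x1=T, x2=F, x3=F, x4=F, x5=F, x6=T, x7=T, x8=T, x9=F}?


The weight is the number of variables assigned True.
True variables: x1, x6, x7, x8.
Weight = 4.

4


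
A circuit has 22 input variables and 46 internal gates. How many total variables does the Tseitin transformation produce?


The Tseitin transformation introduces one auxiliary variable per gate.
Total variables = inputs + gates = 22 + 46 = 68.

68


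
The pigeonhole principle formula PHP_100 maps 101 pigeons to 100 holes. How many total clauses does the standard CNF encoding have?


The PHP encoding has two parts:
1) At-least-one-hole clauses: 101 (one per pigeon, each with 100 literals).
2) At-most-one-pigeon-per-hole clauses: 100 holes * C(101,2) = 100 * 5050 = 505000.
Total clauses = 101 + 505000 = 505101.

505101


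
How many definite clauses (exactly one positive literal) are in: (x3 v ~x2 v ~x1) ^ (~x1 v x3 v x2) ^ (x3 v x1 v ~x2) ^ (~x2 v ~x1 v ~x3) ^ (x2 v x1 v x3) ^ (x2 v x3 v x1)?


A definite clause has exactly one positive literal.
Clause 1: 1 positive -> definite
Clause 2: 2 positive -> not definite
Clause 3: 2 positive -> not definite
Clause 4: 0 positive -> not definite
Clause 5: 3 positive -> not definite
Clause 6: 3 positive -> not definite
Definite clause count = 1.

1


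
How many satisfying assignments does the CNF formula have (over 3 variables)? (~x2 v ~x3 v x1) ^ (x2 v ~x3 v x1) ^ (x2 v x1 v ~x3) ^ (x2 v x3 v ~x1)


Enumerate all 8 truth assignments over 3 variables.
Test each against every clause.
Satisfying assignments found: 5.

5


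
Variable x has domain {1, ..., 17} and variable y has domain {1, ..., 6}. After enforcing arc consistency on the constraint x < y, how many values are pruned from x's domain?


For the constraint x < y, x needs a supporting value in y's domain.
x can be at most 5 (one less than y's maximum).
Valid x values from domain: 5 out of 17.
Pruned = 17 - 5 = 12.

12


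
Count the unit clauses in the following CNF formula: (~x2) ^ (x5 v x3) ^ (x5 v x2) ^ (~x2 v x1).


A unit clause contains exactly one literal.
Unit clauses found: (~x2).
Count = 1.

1


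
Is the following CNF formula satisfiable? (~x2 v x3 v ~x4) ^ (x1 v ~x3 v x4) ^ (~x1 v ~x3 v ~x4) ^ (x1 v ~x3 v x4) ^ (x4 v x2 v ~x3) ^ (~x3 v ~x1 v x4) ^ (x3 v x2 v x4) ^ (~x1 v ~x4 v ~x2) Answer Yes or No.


Check all 16 possible truth assignments.
Number of satisfying assignments found: 6.
The formula is satisfiable.

Yes


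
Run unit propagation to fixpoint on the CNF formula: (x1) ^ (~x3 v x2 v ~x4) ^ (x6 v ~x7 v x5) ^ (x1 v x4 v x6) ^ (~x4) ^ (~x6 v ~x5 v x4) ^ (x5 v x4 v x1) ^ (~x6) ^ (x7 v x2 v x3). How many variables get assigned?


Unit propagation repeatedly assigns the literal in any unit clause, then simplifies.
Assignments in order: x1 = T, x4 = F, x6 = F.
No further unit clauses remain.
Total variables assigned = 3.

3


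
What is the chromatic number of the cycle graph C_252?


A cycle on an even number of vertices is bipartite: alternate two colors around the cycle.
Since 252 is even, two colors suffice, and at least two are needed because the graph has edges.
Chromatic number = 2.

2


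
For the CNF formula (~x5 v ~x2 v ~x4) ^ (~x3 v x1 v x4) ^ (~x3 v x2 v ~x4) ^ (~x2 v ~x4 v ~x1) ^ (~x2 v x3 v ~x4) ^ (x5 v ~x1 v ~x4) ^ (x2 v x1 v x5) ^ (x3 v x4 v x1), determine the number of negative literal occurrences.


Scan each clause for negated literals.
Clause 1: 3 negative; Clause 2: 1 negative; Clause 3: 2 negative; Clause 4: 3 negative; Clause 5: 2 negative; Clause 6: 2 negative; Clause 7: 0 negative; Clause 8: 0 negative.
Total negative literal occurrences = 13.

13


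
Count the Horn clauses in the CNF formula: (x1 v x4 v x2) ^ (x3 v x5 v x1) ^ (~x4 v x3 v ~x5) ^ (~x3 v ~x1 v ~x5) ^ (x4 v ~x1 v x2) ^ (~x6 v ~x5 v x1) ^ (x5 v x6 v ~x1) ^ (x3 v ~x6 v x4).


A Horn clause has at most one positive literal.
Clause 1: 3 positive lit(s) -> not Horn
Clause 2: 3 positive lit(s) -> not Horn
Clause 3: 1 positive lit(s) -> Horn
Clause 4: 0 positive lit(s) -> Horn
Clause 5: 2 positive lit(s) -> not Horn
Clause 6: 1 positive lit(s) -> Horn
Clause 7: 2 positive lit(s) -> not Horn
Clause 8: 2 positive lit(s) -> not Horn
Total Horn clauses = 3.

3


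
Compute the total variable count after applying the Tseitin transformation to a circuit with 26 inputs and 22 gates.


The Tseitin transformation introduces one auxiliary variable per gate.
Total variables = inputs + gates = 26 + 22 = 48.

48


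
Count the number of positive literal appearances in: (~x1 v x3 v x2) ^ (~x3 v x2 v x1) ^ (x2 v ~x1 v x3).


Scan each clause for unnegated literals.
Clause 1: 2 positive; Clause 2: 2 positive; Clause 3: 2 positive.
Total positive literal occurrences = 6.

6


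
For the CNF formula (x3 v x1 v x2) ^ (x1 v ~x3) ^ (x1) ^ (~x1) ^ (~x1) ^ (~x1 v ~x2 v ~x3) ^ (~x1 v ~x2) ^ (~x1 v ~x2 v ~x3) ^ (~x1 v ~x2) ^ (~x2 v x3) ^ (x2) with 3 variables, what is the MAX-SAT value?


Enumerate all 8 truth assignments.
For each, count how many of the 11 clauses are satisfied.
The formula is not fully satisfiable, so the maximum is below 11.
Maximum simultaneously satisfiable clauses = 9.

9


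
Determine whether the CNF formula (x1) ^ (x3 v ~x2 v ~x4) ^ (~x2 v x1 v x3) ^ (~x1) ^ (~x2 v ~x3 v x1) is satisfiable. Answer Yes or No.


Check all 16 possible truth assignments.
Number of satisfying assignments found: 0.
The formula is unsatisfiable.

No


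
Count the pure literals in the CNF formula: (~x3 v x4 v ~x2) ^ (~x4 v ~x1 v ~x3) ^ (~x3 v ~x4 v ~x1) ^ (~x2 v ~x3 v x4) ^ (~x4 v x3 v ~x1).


A pure literal appears in only one polarity across all clauses.
Pure literals: x1 (negative only), x2 (negative only).
Count = 2.

2


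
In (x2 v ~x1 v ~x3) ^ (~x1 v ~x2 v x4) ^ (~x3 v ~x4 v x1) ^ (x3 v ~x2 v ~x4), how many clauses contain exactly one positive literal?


A definite clause has exactly one positive literal.
Clause 1: 1 positive -> definite
Clause 2: 1 positive -> definite
Clause 3: 1 positive -> definite
Clause 4: 1 positive -> definite
Definite clause count = 4.

4


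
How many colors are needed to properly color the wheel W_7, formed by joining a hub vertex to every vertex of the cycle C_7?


W_7 consists of the cycle C_7 together with a hub vertex adjacent to every cycle vertex.
The cycle C_7 needs 3 colors (odd cycle -> 3).
The hub is adjacent to every cycle vertex, so it must receive a new color distinct from all of them.
Chromatic number = 3 + 1 = 4.

4


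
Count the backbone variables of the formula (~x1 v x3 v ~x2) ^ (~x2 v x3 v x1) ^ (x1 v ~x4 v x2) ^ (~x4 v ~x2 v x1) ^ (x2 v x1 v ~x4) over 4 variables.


Find all satisfying assignments: 9 model(s).
Check which variables have the same value in every model.
No variable is fixed across all models.
Backbone size = 0.

0


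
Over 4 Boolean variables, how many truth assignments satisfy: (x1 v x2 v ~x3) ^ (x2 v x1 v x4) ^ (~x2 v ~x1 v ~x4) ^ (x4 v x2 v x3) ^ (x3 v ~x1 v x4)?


Enumerate all 16 truth assignments over 4 variables.
Test each against every clause.
Satisfying assignments found: 9.

9


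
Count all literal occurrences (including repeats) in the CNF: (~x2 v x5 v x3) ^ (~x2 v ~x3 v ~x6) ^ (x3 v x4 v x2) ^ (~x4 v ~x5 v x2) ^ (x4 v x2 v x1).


Clause lengths: 3, 3, 3, 3, 3.
Sum = 3 + 3 + 3 + 3 + 3 = 15.

15


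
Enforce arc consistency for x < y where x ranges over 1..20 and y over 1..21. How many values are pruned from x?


For the constraint x < y, x needs a supporting value in y's domain.
x can be at most 20 (one less than y's maximum).
Valid x values from domain: 20 out of 20.
Pruned = 20 - 20 = 0.

0


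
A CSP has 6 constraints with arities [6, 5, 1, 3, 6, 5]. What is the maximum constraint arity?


The arities are: 6, 5, 1, 3, 6, 5.
Scan for the maximum value.
Maximum arity = 6.

6


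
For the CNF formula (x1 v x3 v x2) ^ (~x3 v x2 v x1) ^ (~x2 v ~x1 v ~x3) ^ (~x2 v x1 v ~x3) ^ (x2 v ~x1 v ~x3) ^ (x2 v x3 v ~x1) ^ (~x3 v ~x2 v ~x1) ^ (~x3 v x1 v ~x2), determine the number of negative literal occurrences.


Scan each clause for negated literals.
Clause 1: 0 negative; Clause 2: 1 negative; Clause 3: 3 negative; Clause 4: 2 negative; Clause 5: 2 negative; Clause 6: 1 negative; Clause 7: 3 negative; Clause 8: 2 negative.
Total negative literal occurrences = 14.

14


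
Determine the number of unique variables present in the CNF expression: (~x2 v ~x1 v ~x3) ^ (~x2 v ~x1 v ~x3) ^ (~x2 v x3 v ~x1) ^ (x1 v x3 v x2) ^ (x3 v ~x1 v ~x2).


Identify each distinct variable in the formula.
Variables found: x1, x2, x3.
Total distinct variables = 3.

3


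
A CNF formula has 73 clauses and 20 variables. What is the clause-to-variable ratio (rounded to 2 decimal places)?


Clause-to-variable ratio = clauses / variables.
73 / 20 = 3.65.

3.65


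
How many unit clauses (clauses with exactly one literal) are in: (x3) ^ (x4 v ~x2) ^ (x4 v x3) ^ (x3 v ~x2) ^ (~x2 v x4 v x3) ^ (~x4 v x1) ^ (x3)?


A unit clause contains exactly one literal.
Unit clauses found: (x3), (x3).
Count = 2.

2


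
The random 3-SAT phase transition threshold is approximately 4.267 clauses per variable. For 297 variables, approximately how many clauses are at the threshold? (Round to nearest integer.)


The 3-SAT phase transition occurs at approximately 4.267 clauses per variable.
m = 4.267 * 297 = 1267.299.
Rounded to nearest integer: 1267.

1267


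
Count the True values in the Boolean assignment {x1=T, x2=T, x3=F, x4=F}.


The weight is the number of variables assigned True.
True variables: x1, x2.
Weight = 2.

2


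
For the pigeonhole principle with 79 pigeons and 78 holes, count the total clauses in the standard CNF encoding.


The PHP encoding has two parts:
1) At-least-one-hole clauses: 79 (one per pigeon, each with 78 literals).
2) At-most-one-pigeon-per-hole clauses: 78 holes * C(79,2) = 78 * 3081 = 240318.
Total clauses = 79 + 240318 = 240397.

240397


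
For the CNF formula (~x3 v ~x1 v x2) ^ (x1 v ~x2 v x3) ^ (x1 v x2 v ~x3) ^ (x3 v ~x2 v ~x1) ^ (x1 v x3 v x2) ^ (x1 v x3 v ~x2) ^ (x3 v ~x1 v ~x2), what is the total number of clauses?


Each group enclosed in parentheses joined by ^ is one clause.
Counting the conjuncts: 7 clauses.

7


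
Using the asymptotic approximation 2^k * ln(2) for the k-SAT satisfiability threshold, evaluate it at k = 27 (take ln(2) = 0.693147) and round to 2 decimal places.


Using the asymptotic formula: threshold ~ 2^k * ln(2).
2^27 = 134217728.
134217728 * 0.693147 = 93032615.51.

93032615.51


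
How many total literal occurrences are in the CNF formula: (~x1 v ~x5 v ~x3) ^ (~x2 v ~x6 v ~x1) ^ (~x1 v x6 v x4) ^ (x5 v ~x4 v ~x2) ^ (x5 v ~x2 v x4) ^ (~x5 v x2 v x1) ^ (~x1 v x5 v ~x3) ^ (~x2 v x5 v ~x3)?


Clause lengths: 3, 3, 3, 3, 3, 3, 3, 3.
Sum = 3 + 3 + 3 + 3 + 3 + 3 + 3 + 3 = 24.

24


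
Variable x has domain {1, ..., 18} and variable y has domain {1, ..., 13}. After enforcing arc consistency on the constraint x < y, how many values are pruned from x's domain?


For the constraint x < y, x needs a supporting value in y's domain.
x can be at most 12 (one less than y's maximum).
Valid x values from domain: 12 out of 18.
Pruned = 18 - 12 = 6.

6


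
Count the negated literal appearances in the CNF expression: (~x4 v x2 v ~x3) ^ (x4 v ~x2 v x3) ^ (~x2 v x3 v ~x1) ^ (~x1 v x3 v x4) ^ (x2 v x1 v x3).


Scan each clause for negated literals.
Clause 1: 2 negative; Clause 2: 1 negative; Clause 3: 2 negative; Clause 4: 1 negative; Clause 5: 0 negative.
Total negative literal occurrences = 6.

6


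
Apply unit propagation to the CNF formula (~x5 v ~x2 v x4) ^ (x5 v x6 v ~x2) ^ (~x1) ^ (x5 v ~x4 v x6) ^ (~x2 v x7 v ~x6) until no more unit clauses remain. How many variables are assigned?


Unit propagation repeatedly assigns the literal in any unit clause, then simplifies.
Assignments in order: x1 = F.
No further unit clauses remain.
Total variables assigned = 1.

1


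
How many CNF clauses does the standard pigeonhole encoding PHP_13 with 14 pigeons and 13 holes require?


The PHP encoding has two parts:
1) At-least-one-hole clauses: 14 (one per pigeon, each with 13 literals).
2) At-most-one-pigeon-per-hole clauses: 13 holes * C(14,2) = 13 * 91 = 1183.
Total clauses = 14 + 1183 = 1197.

1197


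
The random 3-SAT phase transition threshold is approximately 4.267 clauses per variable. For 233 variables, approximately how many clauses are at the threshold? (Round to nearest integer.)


The 3-SAT phase transition occurs at approximately 4.267 clauses per variable.
m = 4.267 * 233 = 994.211.
Rounded to nearest integer: 994.

994


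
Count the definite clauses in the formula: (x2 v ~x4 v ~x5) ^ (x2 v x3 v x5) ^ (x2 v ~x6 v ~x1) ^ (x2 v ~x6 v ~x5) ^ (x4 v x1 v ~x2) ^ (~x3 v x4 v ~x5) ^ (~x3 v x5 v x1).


A definite clause has exactly one positive literal.
Clause 1: 1 positive -> definite
Clause 2: 3 positive -> not definite
Clause 3: 1 positive -> definite
Clause 4: 1 positive -> definite
Clause 5: 2 positive -> not definite
Clause 6: 1 positive -> definite
Clause 7: 2 positive -> not definite
Definite clause count = 4.

4


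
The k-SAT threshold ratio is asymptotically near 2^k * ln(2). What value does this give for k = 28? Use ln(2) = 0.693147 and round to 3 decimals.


Using the asymptotic formula: threshold ~ 2^k * ln(2).
2^28 = 268435456.
268435456 * 0.693147 = 186065231.02.

186065231.02


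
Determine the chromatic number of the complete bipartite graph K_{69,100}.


K_{69,100} is bipartite by definition: the two parts are independent sets, with every edge crossing between them.
Color all vertices in one part with color 1 and all vertices in the other part with color 2.
Since the graph has at least one edge, one color does not suffice.
Chromatic number = 2.

2


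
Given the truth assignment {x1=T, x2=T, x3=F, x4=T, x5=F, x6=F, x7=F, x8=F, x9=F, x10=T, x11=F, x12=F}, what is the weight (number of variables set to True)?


The weight is the number of variables assigned True.
True variables: x1, x2, x4, x10.
Weight = 4.

4


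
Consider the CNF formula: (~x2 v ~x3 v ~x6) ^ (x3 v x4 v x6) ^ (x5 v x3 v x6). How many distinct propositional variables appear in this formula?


Identify each distinct variable in the formula.
Variables found: x2, x3, x4, x5, x6.
Total distinct variables = 5.

5


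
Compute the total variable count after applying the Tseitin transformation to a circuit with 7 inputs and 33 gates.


The Tseitin transformation introduces one auxiliary variable per gate.
Total variables = inputs + gates = 7 + 33 = 40.

40


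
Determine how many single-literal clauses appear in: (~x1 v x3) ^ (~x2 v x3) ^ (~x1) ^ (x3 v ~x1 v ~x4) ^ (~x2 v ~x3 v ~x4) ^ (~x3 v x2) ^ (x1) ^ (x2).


A unit clause contains exactly one literal.
Unit clauses found: (~x1), (x1), (x2).
Count = 3.

3


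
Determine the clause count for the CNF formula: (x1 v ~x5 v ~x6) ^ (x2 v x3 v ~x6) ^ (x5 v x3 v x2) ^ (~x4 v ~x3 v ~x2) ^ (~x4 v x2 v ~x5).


Each group enclosed in parentheses joined by ^ is one clause.
Counting the conjuncts: 5 clauses.

5


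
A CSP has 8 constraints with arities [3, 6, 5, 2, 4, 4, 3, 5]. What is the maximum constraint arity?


The arities are: 3, 6, 5, 2, 4, 4, 3, 5.
Scan for the maximum value.
Maximum arity = 6.

6


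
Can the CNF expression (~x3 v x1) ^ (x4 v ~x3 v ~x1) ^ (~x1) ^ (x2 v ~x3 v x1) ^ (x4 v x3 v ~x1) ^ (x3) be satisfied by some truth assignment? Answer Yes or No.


Check all 16 possible truth assignments.
Number of satisfying assignments found: 0.
The formula is unsatisfiable.

No


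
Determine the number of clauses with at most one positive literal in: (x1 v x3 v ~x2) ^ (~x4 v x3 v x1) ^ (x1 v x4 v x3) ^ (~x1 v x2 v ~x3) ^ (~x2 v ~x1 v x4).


A Horn clause has at most one positive literal.
Clause 1: 2 positive lit(s) -> not Horn
Clause 2: 2 positive lit(s) -> not Horn
Clause 3: 3 positive lit(s) -> not Horn
Clause 4: 1 positive lit(s) -> Horn
Clause 5: 1 positive lit(s) -> Horn
Total Horn clauses = 2.

2


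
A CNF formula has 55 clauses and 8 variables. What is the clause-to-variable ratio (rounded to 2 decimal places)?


Clause-to-variable ratio = clauses / variables.
55 / 8 = 6.88.

6.88


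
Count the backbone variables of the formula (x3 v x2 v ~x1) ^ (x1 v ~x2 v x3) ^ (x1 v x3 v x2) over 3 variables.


Find all satisfying assignments: 5 model(s).
Check which variables have the same value in every model.
No variable is fixed across all models.
Backbone size = 0.

0


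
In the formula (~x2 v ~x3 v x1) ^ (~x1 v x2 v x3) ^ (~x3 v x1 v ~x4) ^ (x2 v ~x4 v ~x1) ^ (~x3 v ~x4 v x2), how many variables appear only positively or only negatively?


A pure literal appears in only one polarity across all clauses.
Pure literals: x4 (negative only).
Count = 1.

1


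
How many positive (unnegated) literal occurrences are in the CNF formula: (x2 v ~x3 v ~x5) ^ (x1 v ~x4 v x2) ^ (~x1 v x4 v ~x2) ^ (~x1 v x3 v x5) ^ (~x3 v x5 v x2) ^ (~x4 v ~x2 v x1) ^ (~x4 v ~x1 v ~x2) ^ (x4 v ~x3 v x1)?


Scan each clause for unnegated literals.
Clause 1: 1 positive; Clause 2: 2 positive; Clause 3: 1 positive; Clause 4: 2 positive; Clause 5: 2 positive; Clause 6: 1 positive; Clause 7: 0 positive; Clause 8: 2 positive.
Total positive literal occurrences = 11.

11


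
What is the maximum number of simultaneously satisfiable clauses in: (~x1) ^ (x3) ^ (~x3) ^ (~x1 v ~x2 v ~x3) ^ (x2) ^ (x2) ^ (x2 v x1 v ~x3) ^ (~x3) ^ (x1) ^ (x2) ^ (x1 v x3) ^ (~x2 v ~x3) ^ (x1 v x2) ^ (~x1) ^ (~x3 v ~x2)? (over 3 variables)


Enumerate all 8 truth assignments.
For each, count how many of the 15 clauses are satisfied.
The formula is not fully satisfiable, so the maximum is below 15.
Maximum simultaneously satisfiable clauses = 12.

12


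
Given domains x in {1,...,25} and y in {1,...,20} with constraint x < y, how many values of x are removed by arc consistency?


For the constraint x < y, x needs a supporting value in y's domain.
x can be at most 19 (one less than y's maximum).
Valid x values from domain: 19 out of 25.
Pruned = 25 - 19 = 6.

6


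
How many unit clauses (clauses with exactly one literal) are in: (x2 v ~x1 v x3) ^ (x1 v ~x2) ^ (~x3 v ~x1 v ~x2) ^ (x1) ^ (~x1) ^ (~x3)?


A unit clause contains exactly one literal.
Unit clauses found: (x1), (~x1), (~x3).
Count = 3.

3


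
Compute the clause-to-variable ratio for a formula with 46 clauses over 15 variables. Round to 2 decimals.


Clause-to-variable ratio = clauses / variables.
46 / 15 = 3.07.

3.07


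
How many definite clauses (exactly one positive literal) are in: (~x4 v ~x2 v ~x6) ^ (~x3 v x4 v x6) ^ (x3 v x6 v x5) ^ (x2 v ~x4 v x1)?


A definite clause has exactly one positive literal.
Clause 1: 0 positive -> not definite
Clause 2: 2 positive -> not definite
Clause 3: 3 positive -> not definite
Clause 4: 2 positive -> not definite
Definite clause count = 0.

0


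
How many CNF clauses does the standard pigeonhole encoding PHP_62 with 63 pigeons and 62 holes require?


The PHP encoding has two parts:
1) At-least-one-hole clauses: 63 (one per pigeon, each with 62 literals).
2) At-most-one-pigeon-per-hole clauses: 62 holes * C(63,2) = 62 * 1953 = 121086.
Total clauses = 63 + 121086 = 121149.

121149


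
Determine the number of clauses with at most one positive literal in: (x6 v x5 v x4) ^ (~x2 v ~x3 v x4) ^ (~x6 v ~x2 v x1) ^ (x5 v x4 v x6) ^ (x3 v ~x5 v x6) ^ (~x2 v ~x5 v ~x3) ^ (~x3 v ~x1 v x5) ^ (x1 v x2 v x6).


A Horn clause has at most one positive literal.
Clause 1: 3 positive lit(s) -> not Horn
Clause 2: 1 positive lit(s) -> Horn
Clause 3: 1 positive lit(s) -> Horn
Clause 4: 3 positive lit(s) -> not Horn
Clause 5: 2 positive lit(s) -> not Horn
Clause 6: 0 positive lit(s) -> Horn
Clause 7: 1 positive lit(s) -> Horn
Clause 8: 3 positive lit(s) -> not Horn
Total Horn clauses = 4.

4


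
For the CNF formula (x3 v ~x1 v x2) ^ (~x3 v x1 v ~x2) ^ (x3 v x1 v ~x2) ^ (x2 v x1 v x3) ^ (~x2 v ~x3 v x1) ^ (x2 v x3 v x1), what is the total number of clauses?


Each group enclosed in parentheses joined by ^ is one clause.
Counting the conjuncts: 6 clauses.

6


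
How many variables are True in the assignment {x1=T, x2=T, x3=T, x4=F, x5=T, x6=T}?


The weight is the number of variables assigned True.
True variables: x1, x2, x3, x5, x6.
Weight = 5.

5


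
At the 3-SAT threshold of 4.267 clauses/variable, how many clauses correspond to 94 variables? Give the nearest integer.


The 3-SAT phase transition occurs at approximately 4.267 clauses per variable.
m = 4.267 * 94 = 401.098.
Rounded to nearest integer: 401.

401
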